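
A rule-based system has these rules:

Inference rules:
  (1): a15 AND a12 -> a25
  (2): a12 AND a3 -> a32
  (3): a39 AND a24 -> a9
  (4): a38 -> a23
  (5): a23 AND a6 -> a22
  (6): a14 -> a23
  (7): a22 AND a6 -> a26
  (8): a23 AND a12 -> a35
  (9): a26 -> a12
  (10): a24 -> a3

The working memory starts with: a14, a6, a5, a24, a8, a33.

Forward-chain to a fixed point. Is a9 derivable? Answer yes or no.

Round 1: (6) [a14 -> a23]; (10) [a24 -> a3]. New: a23, a3.
Round 2: (5) [a23 AND a6 -> a22]. New: a22.
Round 3: (7) [a22 AND a6 -> a26]. New: a26.
Round 4: (9) [a26 -> a12]. New: a12.
Round 5: (2) [a12 AND a3 -> a32]; (8) [a23 AND a12 -> a35]. New: a32, a35.
Fixed point reached. a9 is concluded only by (3); (3) needs a39 (never derived).

no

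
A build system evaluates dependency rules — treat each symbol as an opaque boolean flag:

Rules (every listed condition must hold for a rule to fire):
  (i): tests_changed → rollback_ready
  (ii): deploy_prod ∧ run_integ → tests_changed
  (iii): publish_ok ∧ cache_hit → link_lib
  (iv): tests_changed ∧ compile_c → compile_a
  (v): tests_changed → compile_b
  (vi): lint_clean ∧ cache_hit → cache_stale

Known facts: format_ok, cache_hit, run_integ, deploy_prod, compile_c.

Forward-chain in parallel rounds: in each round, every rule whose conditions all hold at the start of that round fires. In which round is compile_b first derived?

2

[1] (ii) [deploy_prod ∧ run_integ → tests_changed]. ⇒ new: tests_changed.
[2] (i) [tests_changed → rollback_ready]; (iv) [tests_changed ∧ compile_c → compile_a]; (v) [tests_changed → compile_b]. ⇒ new: rollback_ready, compile_a, compile_b.
compile_b first appears in round 2.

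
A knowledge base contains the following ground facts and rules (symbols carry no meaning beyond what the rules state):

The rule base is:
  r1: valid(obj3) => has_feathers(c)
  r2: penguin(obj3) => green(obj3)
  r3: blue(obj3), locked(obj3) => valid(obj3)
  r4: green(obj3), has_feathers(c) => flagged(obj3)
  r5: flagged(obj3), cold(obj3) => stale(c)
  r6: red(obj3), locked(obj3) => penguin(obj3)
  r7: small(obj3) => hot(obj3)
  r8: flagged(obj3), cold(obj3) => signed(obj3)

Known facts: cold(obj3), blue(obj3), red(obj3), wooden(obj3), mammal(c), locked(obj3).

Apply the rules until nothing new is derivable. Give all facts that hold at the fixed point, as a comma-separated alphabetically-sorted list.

[1] r3 [blue(obj3), locked(obj3) => valid(obj3)]; r6 [red(obj3), locked(obj3) => penguin(obj3)]. ⇒ new: valid(obj3), penguin(obj3).
[2] r1 [valid(obj3) => has_feathers(c)]; r2 [penguin(obj3) => green(obj3)]. ⇒ new: has_feathers(c), green(obj3).
[3] r4 [green(obj3), has_feathers(c) => flagged(obj3)]. ⇒ new: flagged(obj3).
[4] r5 [flagged(obj3), cold(obj3) => stale(c)]; r8 [flagged(obj3), cold(obj3) => signed(obj3)]. ⇒ new: stale(c), signed(obj3).

blue(obj3), cold(obj3), flagged(obj3), green(obj3), has_feathers(c), locked(obj3), mammal(c), penguin(obj3), red(obj3), signed(obj3), stale(c), valid(obj3), wooden(obj3)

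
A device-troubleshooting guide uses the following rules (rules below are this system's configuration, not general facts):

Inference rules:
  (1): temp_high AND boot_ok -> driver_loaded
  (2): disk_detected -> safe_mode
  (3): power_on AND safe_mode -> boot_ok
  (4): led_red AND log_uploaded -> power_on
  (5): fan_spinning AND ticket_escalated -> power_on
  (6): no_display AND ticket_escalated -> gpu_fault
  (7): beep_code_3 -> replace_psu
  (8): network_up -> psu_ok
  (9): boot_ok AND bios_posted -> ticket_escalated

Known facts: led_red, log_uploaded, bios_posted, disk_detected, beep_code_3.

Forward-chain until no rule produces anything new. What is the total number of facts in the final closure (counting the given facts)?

10

Round 1: (2) [disk_detected -> safe_mode]; (4) [led_red AND log_uploaded -> power_on]; (7) [beep_code_3 -> replace_psu]. Adds safe_mode, power_on, replace_psu.
Round 2: (3) [power_on AND safe_mode -> boot_ok]. Adds boot_ok.
Round 3: (9) [boot_ok AND bios_posted -> ticket_escalated]. Adds ticket_escalated.
Closure: {beep_code_3, bios_posted, boot_ok, disk_detected, led_red, log_uploaded, power_on, replace_psu, safe_mode, ticket_escalated} — 10 facts.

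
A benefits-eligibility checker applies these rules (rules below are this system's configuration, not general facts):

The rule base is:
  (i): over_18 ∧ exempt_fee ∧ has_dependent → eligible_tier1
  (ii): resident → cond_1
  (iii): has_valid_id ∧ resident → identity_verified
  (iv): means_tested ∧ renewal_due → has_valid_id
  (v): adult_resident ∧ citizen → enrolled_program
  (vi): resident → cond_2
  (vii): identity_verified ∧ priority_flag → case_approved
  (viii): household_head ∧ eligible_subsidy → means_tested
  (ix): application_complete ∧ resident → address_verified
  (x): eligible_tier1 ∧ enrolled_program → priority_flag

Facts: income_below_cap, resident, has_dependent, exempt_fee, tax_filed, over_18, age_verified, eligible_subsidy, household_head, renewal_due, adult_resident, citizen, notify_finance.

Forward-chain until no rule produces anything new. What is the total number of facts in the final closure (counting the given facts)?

22

Round 1: (i) [over_18 ∧ exempt_fee ∧ has_dependent → eligible_tier1]; (ii) [resident → cond_1]; (v) [adult_resident ∧ citizen → enrolled_program]; (vi) [resident → cond_2]; (viii) [household_head ∧ eligible_subsidy → means_tested]. New: eligible_tier1, cond_1, enrolled_program, cond_2, means_tested.
Round 2: (iv) [means_tested ∧ renewal_due → has_valid_id]; (x) [eligible_tier1 ∧ enrolled_program → priority_flag]. New: has_valid_id, priority_flag.
Round 3: (iii) [has_valid_id ∧ resident → identity_verified]. New: identity_verified.
Round 4: (vii) [identity_verified ∧ priority_flag → case_approved]. New: case_approved.
Closure: {adult_resident, age_verified, case_approved, citizen, cond_1, cond_2, eligible_subsidy, eligible_tier1, enrolled_program, exempt_fee, has_dependent, has_valid_id, household_head, identity_verified, income_below_cap, means_tested, notify_finance, over_18, priority_flag, renewal_due, resident, tax_filed} — 22 facts.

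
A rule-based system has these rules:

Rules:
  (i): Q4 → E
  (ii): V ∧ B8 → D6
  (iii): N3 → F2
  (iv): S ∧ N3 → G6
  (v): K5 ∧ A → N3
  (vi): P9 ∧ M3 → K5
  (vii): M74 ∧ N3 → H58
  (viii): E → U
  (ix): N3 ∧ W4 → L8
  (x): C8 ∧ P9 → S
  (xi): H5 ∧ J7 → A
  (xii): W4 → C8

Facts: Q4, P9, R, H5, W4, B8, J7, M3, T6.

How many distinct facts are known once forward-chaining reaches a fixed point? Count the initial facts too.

Round 1: (i) [Q4 → E]; (vi) [P9 ∧ M3 → K5]; (xi) [H5 ∧ J7 → A]; (xii) [W4 → C8]. New: E, K5, A, C8.
Round 2: (v) [K5 ∧ A → N3]; (viii) [E → U]; (x) [C8 ∧ P9 → S]. New: N3, U, S.
Round 3: (iii) [N3 → F2]; (iv) [S ∧ N3 → G6]; (ix) [N3 ∧ W4 → L8]. New: F2, G6, L8.
Closure: {A, B8, C8, E, F2, G6, H5, J7, K5, L8, M3, N3, P9, Q4, R, S, T6, U, W4} — 19 facts.

19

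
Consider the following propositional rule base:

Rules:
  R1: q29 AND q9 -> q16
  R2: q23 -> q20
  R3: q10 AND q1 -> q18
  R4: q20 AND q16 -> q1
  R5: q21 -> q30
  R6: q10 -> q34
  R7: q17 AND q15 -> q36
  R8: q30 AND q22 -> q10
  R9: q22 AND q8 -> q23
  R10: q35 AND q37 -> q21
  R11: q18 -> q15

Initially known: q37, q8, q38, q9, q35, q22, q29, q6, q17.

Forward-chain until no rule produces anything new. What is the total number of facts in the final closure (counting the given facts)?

Round 1 — R1, R9, R10, derive q16, q23, q21.
Round 2 — R2, R5, derive q20, q30.
Round 3 — R4, R8, derive q1, q10.
Round 4 — R3, R6, derive q18, q34.
Round 5 — R11, derive q15.
Round 6 — R7, derive q36.
Closure: {q1, q10, q15, q16, q17, q18, q20, q21, q22, q23, q29, q30, q34, q35, q36, q37, q38, q6, q8, q9} — 20 facts.

20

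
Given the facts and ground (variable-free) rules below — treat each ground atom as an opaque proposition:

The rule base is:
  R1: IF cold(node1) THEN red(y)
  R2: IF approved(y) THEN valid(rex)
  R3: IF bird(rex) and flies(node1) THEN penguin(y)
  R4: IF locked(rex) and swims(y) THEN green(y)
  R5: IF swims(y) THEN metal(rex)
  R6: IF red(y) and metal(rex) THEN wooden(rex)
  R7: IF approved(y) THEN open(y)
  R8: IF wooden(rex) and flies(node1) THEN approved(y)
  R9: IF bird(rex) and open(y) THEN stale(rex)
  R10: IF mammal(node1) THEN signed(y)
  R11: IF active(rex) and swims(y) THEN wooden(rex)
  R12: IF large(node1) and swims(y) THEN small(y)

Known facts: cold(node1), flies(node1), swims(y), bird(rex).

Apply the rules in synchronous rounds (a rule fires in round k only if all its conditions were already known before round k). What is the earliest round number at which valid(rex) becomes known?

[1] R1 [IF cold(node1) THEN red(y)]; R3 [IF bird(rex) and flies(node1) THEN penguin(y)]; R5 [IF swims(y) THEN metal(rex)]. ⇒ new: red(y), penguin(y), metal(rex).
[2] R6 [IF red(y) and metal(rex) THEN wooden(rex)]. ⇒ new: wooden(rex).
[3] R8 [IF wooden(rex) and flies(node1) THEN approved(y)]. ⇒ new: approved(y).
[4] R2 [IF approved(y) THEN valid(rex)]; R7 [IF approved(y) THEN open(y)]. ⇒ new: valid(rex), open(y).
valid(rex) first appears in round 4.

4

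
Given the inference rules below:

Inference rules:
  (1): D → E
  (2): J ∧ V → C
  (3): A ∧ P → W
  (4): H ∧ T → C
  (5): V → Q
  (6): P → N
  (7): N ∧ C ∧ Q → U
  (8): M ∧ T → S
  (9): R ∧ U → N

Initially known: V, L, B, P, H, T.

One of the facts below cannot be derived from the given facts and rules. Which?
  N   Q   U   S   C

S

Round 1: (4) [H ∧ T → C]; (5) [V → Q]; (6) [P → N]. New: C, Q, N.
Round 2: (7) [N ∧ C ∧ Q → U]. New: U.
Derived: Q (round 1), U (round 2), C (round 1), N (round 1). S never appears in any round.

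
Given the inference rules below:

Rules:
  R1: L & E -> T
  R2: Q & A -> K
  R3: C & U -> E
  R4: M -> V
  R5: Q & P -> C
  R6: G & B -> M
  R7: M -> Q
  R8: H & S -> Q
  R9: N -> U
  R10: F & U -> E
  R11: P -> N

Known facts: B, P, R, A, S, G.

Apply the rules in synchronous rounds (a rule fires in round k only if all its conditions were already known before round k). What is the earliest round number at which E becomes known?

4

Round 1 fires R6, R11, giving M, N.
Round 2 fires R4, R7, R9, giving V, Q, U.
Round 3 fires R2, R5, giving K, C.
Round 4 fires R3, giving E.
E first appears in round 4.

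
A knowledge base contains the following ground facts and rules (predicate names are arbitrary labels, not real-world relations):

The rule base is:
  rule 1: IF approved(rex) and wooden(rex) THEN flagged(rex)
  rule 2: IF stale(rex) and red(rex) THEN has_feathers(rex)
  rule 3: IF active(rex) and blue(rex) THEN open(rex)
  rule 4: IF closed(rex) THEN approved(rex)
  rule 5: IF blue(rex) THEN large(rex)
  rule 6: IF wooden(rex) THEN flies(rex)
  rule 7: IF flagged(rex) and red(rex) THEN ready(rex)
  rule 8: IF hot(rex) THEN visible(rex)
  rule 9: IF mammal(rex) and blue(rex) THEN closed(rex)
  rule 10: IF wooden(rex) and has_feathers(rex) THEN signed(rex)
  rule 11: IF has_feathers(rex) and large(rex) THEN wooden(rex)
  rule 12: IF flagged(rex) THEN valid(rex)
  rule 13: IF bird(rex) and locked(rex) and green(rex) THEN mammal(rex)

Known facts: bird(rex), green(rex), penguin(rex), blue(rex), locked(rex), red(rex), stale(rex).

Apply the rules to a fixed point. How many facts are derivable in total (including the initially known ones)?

18

[1] rule 2 [IF stale(rex) and red(rex) THEN has_feathers(rex)]; rule 5 [IF blue(rex) THEN large(rex)]; rule 13 [IF bird(rex) and locked(rex) and green(rex) THEN mammal(rex)]. ⇒ new: has_feathers(rex), large(rex), mammal(rex).
[2] rule 9 [IF mammal(rex) and blue(rex) THEN closed(rex)]; rule 11 [IF has_feathers(rex) and large(rex) THEN wooden(rex)]. ⇒ new: closed(rex), wooden(rex).
[3] rule 4 [IF closed(rex) THEN approved(rex)]; rule 6 [IF wooden(rex) THEN flies(rex)]; rule 10 [IF wooden(rex) and has_feathers(rex) THEN signed(rex)]. ⇒ new: approved(rex), flies(rex), signed(rex).
[4] rule 1 [IF approved(rex) and wooden(rex) THEN flagged(rex)]. ⇒ new: flagged(rex).
[5] rule 7 [IF flagged(rex) and red(rex) THEN ready(rex)]; rule 12 [IF flagged(rex) THEN valid(rex)]. ⇒ new: ready(rex), valid(rex).
Closure: {approved(rex), bird(rex), blue(rex), closed(rex), flagged(rex), flies(rex), green(rex), has_feathers(rex), large(rex), locked(rex), mammal(rex), penguin(rex), ready(rex), red(rex), signed(rex), stale(rex), valid(rex), wooden(rex)} — 18 facts.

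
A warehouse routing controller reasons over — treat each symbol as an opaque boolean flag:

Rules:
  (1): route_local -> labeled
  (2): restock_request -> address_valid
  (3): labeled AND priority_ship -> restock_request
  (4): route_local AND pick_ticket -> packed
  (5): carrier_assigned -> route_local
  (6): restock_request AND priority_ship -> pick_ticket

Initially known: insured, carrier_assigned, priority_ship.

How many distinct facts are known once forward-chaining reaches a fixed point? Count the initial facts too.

9

Round 1: (5) [carrier_assigned -> route_local]. New: route_local.
Round 2: (1) [route_local -> labeled]. New: labeled.
Round 3: (3) [labeled AND priority_ship -> restock_request]. New: restock_request.
Round 4: (2) [restock_request -> address_valid]; (6) [restock_request AND priority_ship -> pick_ticket]. New: address_valid, pick_ticket.
Round 5: (4) [route_local AND pick_ticket -> packed]. New: packed.
Closure: {address_valid, carrier_assigned, insured, labeled, packed, pick_ticket, priority_ship, restock_request, route_local} — 9 facts.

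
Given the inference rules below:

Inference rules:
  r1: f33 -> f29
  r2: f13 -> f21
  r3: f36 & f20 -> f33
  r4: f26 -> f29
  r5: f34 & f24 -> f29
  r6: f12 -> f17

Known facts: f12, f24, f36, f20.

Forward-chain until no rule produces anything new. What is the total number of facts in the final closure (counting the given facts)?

7

Round 1 fires r3, r6, giving f33, f17.
Round 2 fires r1, giving f29.
Closure: {f12, f17, f20, f24, f29, f33, f36} — 7 facts.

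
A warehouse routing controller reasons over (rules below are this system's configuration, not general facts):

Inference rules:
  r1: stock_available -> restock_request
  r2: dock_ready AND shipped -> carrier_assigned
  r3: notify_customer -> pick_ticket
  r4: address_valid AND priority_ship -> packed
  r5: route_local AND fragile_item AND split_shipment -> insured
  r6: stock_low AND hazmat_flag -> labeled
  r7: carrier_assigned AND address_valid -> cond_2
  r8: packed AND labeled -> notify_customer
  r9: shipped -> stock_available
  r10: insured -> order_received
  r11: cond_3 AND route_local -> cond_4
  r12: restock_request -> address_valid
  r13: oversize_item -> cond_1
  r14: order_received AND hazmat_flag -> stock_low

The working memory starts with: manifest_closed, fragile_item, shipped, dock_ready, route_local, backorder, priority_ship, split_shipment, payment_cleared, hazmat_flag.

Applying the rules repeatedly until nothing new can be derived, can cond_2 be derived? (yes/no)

yes

Round 1 fires r2, r5, r9, giving carrier_assigned, insured, stock_available.
Round 2 fires r1, r10, giving restock_request, order_received.
Round 3 fires r12, r14, giving address_valid, stock_low.
Round 4 fires r4, r6, r7, giving packed, labeled, cond_2.
Round 5 fires r8, giving notify_customer.
Round 6 fires r3, giving pick_ticket.
cond_2 appears in round 4, so it is derivable.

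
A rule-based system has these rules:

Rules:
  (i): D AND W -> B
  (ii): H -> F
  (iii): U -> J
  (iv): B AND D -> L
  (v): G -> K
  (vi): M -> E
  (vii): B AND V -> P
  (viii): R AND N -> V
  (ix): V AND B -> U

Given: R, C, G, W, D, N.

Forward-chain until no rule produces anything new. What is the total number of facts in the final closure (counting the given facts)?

Round 1 fires (i), (v), (viii), giving B, K, V.
Round 2 fires (iv), (vii), (ix), giving L, P, U.
Round 3 fires (iii), giving J.
Closure: {B, C, D, G, J, K, L, N, P, R, U, V, W} — 13 facts.

13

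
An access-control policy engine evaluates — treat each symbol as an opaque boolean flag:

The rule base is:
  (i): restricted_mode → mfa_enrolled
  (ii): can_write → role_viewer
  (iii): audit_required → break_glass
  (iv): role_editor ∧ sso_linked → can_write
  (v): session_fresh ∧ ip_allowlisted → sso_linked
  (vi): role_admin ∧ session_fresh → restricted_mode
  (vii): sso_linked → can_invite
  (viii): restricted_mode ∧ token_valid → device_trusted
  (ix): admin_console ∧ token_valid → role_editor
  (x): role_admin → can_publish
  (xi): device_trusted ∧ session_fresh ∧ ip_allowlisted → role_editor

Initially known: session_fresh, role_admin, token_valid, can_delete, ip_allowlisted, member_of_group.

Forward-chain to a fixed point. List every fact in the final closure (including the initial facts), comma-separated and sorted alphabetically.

Round 1 — (v), (vi), (x), derive sso_linked, restricted_mode, can_publish.
Round 2 — (i), (vii), (viii), derive mfa_enrolled, can_invite, device_trusted.
Round 3 — (xi), derive role_editor.
Round 4 — (iv), derive can_write.
Round 5 — (ii), derive role_viewer.

can_delete, can_invite, can_publish, can_write, device_trusted, ip_allowlisted, member_of_group, mfa_enrolled, restricted_mode, role_admin, role_editor, role_viewer, session_fresh, sso_linked, token_valid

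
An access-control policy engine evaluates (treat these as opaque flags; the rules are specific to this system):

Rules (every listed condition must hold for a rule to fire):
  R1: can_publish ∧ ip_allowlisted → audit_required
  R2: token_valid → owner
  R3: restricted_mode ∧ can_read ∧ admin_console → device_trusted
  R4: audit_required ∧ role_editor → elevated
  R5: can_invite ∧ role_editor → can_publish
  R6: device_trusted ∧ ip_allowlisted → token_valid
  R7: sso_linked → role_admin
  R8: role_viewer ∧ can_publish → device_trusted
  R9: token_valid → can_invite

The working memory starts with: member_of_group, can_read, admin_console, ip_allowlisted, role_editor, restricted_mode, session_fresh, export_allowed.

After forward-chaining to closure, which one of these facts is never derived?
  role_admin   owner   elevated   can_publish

Round 1 — R3, derive device_trusted.
Round 2 — R6, derive token_valid.
Round 3 — R2, R9, derive owner, can_invite.
Round 4 — R5, derive can_publish.
Round 5 — R1, derive audit_required.
Round 6 — R4, derive elevated.
Derived: owner (round 3), elevated (round 6), can_publish (round 4). role_admin never appears in any round.

role_admin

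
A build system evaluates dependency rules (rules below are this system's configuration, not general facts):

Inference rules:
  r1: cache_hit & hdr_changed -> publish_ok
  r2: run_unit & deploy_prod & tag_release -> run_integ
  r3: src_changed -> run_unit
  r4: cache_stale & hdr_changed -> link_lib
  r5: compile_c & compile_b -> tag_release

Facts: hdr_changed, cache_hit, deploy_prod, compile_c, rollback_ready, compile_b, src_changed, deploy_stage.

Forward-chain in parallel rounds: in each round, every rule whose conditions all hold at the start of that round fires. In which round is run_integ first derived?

Round 1: r1 [cache_hit & hdr_changed -> publish_ok]; r3 [src_changed -> run_unit]; r5 [compile_c & compile_b -> tag_release]. New: publish_ok, run_unit, tag_release.
Round 2: r2 [run_unit & deploy_prod & tag_release -> run_integ]. New: run_integ.
run_integ first appears in round 2.

2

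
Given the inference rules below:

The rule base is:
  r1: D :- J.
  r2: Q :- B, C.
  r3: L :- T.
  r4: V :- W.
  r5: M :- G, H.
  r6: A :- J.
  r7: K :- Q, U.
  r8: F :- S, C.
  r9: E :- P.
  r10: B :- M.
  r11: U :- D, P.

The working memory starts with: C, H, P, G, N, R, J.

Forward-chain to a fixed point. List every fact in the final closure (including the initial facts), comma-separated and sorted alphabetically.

A, B, C, D, E, G, H, J, K, M, N, P, Q, R, U

Round 1: r1 [D :- J.]; r5 [M :- G, H.]; r6 [A :- J.]; r9 [E :- P.]. New: D, M, A, E.
Round 2: r10 [B :- M.]; r11 [U :- D, P.]. New: B, U.
Round 3: r2 [Q :- B, C.]. New: Q.
Round 4: r7 [K :- Q, U.]. New: K.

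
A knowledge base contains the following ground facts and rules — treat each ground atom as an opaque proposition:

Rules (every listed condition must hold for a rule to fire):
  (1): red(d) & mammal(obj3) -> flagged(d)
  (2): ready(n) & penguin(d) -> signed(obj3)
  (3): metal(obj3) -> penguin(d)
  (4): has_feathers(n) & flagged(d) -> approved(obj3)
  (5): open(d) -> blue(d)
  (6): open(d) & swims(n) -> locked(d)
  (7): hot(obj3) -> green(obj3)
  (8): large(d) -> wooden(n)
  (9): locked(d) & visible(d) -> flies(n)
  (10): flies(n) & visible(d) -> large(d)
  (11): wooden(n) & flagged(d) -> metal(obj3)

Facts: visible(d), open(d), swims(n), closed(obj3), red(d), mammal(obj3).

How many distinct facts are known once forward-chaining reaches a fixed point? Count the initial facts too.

14

[1] (1) [red(d) & mammal(obj3) -> flagged(d)]; (5) [open(d) -> blue(d)]; (6) [open(d) & swims(n) -> locked(d)]. ⇒ new: flagged(d), blue(d), locked(d).
[2] (9) [locked(d) & visible(d) -> flies(n)]. ⇒ new: flies(n).
[3] (10) [flies(n) & visible(d) -> large(d)]. ⇒ new: large(d).
[4] (8) [large(d) -> wooden(n)]. ⇒ new: wooden(n).
[5] (11) [wooden(n) & flagged(d) -> metal(obj3)]. ⇒ new: metal(obj3).
[6] (3) [metal(obj3) -> penguin(d)]. ⇒ new: penguin(d).
Closure: {blue(d), closed(obj3), flagged(d), flies(n), large(d), locked(d), mammal(obj3), metal(obj3), open(d), penguin(d), red(d), swims(n), visible(d), wooden(n)} — 14 facts.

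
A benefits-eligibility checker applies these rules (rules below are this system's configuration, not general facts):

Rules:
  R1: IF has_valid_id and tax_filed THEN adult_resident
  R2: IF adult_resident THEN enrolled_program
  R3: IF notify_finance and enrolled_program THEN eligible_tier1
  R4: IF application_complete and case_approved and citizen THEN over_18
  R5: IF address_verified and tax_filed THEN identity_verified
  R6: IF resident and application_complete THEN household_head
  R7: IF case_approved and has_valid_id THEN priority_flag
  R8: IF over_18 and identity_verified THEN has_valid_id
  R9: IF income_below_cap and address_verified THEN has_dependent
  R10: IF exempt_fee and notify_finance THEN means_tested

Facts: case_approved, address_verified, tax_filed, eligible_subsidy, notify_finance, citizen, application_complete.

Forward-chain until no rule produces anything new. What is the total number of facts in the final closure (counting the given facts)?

Round 1 fires R4, R5, giving over_18, identity_verified.
Round 2 fires R8, giving has_valid_id.
Round 3 fires R1, R7, giving adult_resident, priority_flag.
Round 4 fires R2, giving enrolled_program.
Round 5 fires R3, giving eligible_tier1.
Closure: {address_verified, adult_resident, application_complete, case_approved, citizen, eligible_subsidy, eligible_tier1, enrolled_program, has_valid_id, identity_verified, notify_finance, over_18, priority_flag, tax_filed} — 14 facts.

14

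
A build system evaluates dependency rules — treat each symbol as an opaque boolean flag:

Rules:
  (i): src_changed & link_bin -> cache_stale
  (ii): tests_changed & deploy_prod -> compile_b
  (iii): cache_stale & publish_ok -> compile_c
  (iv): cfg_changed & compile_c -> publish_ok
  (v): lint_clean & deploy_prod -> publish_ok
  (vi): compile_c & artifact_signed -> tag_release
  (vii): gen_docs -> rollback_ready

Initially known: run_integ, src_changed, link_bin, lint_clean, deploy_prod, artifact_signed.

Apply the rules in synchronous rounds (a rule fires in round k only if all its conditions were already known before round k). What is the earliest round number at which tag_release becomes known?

Round 1: (i) [src_changed & link_bin -> cache_stale]; (v) [lint_clean & deploy_prod -> publish_ok]. Adds cache_stale, publish_ok.
Round 2: (iii) [cache_stale & publish_ok -> compile_c]. Adds compile_c.
Round 3: (vi) [compile_c & artifact_signed -> tag_release]. Adds tag_release.
tag_release first appears in round 3.

3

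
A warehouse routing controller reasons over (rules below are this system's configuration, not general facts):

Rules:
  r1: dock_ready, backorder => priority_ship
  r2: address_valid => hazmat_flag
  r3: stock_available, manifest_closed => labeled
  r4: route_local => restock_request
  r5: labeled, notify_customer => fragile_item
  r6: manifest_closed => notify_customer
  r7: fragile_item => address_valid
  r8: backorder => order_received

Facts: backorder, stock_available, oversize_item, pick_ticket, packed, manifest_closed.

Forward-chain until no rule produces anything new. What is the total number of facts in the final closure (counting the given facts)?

Round 1 fires r3, r6, r8, giving labeled, notify_customer, order_received.
Round 2 fires r5, giving fragile_item.
Round 3 fires r7, giving address_valid.
Round 4 fires r2, giving hazmat_flag.
Closure: {address_valid, backorder, fragile_item, hazmat_flag, labeled, manifest_closed, notify_customer, order_received, oversize_item, packed, pick_ticket, stock_available} — 12 facts.

12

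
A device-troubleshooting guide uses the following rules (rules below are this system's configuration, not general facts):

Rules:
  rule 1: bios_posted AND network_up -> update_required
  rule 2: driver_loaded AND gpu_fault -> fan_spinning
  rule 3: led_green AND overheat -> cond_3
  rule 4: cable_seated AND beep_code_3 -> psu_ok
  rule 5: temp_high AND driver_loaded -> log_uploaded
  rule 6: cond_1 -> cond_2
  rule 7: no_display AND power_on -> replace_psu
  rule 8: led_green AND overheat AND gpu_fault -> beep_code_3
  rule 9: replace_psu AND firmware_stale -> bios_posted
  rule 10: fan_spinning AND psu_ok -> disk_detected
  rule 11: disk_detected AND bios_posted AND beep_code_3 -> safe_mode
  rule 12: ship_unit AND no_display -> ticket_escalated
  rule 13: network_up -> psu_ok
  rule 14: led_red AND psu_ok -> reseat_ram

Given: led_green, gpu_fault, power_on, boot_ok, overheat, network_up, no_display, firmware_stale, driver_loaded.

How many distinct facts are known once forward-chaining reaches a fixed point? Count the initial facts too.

18

Round 1 — rule 2, rule 3, rule 7, rule 8, rule 13, derive fan_spinning, cond_3, replace_psu, beep_code_3, psu_ok.
Round 2 — rule 9, rule 10, derive bios_posted, disk_detected.
Round 3 — rule 1, rule 11, derive update_required, safe_mode.
Closure: {beep_code_3, bios_posted, boot_ok, cond_3, disk_detected, driver_loaded, fan_spinning, firmware_stale, gpu_fault, led_green, network_up, no_display, overheat, power_on, psu_ok, replace_psu, safe_mode, update_required} — 18 facts.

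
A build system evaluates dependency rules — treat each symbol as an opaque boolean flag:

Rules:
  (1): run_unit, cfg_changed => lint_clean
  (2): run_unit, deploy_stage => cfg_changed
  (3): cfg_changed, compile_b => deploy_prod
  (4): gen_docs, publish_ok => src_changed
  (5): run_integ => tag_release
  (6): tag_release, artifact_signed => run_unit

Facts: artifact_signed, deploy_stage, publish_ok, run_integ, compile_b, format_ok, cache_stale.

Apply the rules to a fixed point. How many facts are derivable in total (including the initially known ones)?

12

Round 1: (5) [run_integ => tag_release]. New: tag_release.
Round 2: (6) [tag_release, artifact_signed => run_unit]. New: run_unit.
Round 3: (2) [run_unit, deploy_stage => cfg_changed]. New: cfg_changed.
Round 4: (1) [run_unit, cfg_changed => lint_clean]; (3) [cfg_changed, compile_b => deploy_prod]. New: lint_clean, deploy_prod.
Closure: {artifact_signed, cache_stale, cfg_changed, compile_b, deploy_prod, deploy_stage, format_ok, lint_clean, publish_ok, run_integ, run_unit, tag_release} — 12 facts.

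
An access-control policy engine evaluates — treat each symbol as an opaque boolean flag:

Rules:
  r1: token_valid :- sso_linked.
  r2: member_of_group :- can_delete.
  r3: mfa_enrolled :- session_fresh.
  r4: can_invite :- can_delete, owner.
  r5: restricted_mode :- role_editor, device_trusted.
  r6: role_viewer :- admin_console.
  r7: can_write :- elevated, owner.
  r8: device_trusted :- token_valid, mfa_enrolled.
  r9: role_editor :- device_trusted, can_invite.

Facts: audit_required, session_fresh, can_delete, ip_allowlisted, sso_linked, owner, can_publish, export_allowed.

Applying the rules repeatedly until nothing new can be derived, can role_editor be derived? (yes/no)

yes

Round 1: r1 [token_valid :- sso_linked.]; r2 [member_of_group :- can_delete.]; r3 [mfa_enrolled :- session_fresh.]; r4 [can_invite :- can_delete, owner.]. Adds token_valid, member_of_group, mfa_enrolled, can_invite.
Round 2: r8 [device_trusted :- token_valid, mfa_enrolled.]. Adds device_trusted.
Round 3: r9 [role_editor :- device_trusted, can_invite.]. Adds role_editor.
Round 4: r5 [restricted_mode :- role_editor, device_trusted.]. Adds restricted_mode.
role_editor appears in round 3, so it is derivable.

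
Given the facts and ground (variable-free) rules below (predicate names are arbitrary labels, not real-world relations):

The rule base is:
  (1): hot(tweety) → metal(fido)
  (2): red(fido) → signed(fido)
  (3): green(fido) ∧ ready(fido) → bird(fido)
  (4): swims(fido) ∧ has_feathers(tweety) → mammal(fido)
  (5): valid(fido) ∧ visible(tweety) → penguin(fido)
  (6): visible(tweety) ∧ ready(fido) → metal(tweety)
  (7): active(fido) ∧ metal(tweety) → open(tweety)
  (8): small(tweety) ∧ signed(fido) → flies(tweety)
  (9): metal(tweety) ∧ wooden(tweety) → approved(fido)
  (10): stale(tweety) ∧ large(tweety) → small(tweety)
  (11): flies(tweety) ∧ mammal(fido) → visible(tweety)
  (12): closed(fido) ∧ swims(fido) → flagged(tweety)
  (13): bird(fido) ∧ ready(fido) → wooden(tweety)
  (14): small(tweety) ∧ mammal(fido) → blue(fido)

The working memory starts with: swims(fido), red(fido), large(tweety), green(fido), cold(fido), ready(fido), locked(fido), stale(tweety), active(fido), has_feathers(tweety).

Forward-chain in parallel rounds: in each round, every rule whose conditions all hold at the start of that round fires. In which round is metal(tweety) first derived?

Round 1: (2) [red(fido) → signed(fido)]; (3) [green(fido) ∧ ready(fido) → bird(fido)]; (4) [swims(fido) ∧ has_feathers(tweety) → mammal(fido)]; (10) [stale(tweety) ∧ large(tweety) → small(tweety)]. New: signed(fido), bird(fido), mammal(fido), small(tweety).
Round 2: (8) [small(tweety) ∧ signed(fido) → flies(tweety)]; (13) [bird(fido) ∧ ready(fido) → wooden(tweety)]; (14) [small(tweety) ∧ mammal(fido) → blue(fido)]. New: flies(tweety), wooden(tweety), blue(fido).
Round 3: (11) [flies(tweety) ∧ mammal(fido) → visible(tweety)]. New: visible(tweety).
Round 4: (6) [visible(tweety) ∧ ready(fido) → metal(tweety)]. New: metal(tweety).
metal(tweety) first appears in round 4.

4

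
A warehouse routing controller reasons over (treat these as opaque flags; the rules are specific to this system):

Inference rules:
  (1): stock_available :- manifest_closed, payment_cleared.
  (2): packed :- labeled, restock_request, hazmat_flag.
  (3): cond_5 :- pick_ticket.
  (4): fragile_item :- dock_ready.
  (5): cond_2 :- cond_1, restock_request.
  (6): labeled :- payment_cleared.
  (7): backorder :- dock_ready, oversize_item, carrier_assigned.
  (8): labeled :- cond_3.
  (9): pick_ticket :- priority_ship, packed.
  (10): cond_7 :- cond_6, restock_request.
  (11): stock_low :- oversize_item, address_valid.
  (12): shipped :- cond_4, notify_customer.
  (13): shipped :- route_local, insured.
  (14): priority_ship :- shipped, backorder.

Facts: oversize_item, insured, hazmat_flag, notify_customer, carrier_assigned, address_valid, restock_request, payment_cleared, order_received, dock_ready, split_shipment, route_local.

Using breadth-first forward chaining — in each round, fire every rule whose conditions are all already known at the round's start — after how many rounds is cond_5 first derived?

4

Round 1 fires (4), (6), (7), (11), (13), giving fragile_item, labeled, backorder, stock_low, shipped.
Round 2 fires (2), (14), giving packed, priority_ship.
Round 3 fires (9), giving pick_ticket.
Round 4 fires (3), giving cond_5.
cond_5 first appears in round 4.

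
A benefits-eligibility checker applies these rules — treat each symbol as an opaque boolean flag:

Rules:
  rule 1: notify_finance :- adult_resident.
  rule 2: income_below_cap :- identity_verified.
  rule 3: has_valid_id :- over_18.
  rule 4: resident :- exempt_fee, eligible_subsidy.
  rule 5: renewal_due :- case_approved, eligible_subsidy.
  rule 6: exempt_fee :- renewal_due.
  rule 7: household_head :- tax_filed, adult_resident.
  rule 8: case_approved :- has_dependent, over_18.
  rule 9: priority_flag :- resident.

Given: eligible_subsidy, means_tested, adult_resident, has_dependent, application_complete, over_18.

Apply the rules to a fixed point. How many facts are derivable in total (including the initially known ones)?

13

Round 1 — rule 1, rule 3, rule 8, derive notify_finance, has_valid_id, case_approved.
Round 2 — rule 5, derive renewal_due.
Round 3 — rule 6, derive exempt_fee.
Round 4 — rule 4, derive resident.
Round 5 — rule 9, derive priority_flag.
Closure: {adult_resident, application_complete, case_approved, eligible_subsidy, exempt_fee, has_dependent, has_valid_id, means_tested, notify_finance, over_18, priority_flag, renewal_due, resident} — 13 facts.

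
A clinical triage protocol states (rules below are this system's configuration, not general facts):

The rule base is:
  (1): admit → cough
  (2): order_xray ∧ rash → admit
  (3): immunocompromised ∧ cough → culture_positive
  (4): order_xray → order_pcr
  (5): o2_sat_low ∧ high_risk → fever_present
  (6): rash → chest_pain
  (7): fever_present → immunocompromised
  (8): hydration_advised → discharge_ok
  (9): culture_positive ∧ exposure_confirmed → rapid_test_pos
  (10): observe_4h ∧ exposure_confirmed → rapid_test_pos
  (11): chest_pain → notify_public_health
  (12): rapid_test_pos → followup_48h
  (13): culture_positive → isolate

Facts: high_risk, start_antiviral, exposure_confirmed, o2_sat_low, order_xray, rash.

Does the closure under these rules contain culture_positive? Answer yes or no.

yes

Round 1 fires (2), (4), (5), (6), giving admit, order_pcr, fever_present, chest_pain.
Round 2 fires (1), (7), (11), giving cough, immunocompromised, notify_public_health.
Round 3 fires (3), giving culture_positive.
Round 4 fires (9), (13), giving rapid_test_pos, isolate.
Round 5 fires (12), giving followup_48h.
culture_positive appears in round 3, so it is derivable.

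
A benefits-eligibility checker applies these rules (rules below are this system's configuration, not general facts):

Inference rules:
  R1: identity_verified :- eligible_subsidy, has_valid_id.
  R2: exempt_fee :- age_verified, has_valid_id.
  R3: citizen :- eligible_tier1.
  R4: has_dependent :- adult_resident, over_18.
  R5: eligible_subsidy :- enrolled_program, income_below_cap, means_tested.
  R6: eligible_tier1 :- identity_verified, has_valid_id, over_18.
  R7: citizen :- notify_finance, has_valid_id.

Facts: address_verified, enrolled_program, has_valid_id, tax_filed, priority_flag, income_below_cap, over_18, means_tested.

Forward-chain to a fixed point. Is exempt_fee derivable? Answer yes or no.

no

[1] R5 [eligible_subsidy :- enrolled_program, income_below_cap, means_tested.]. ⇒ new: eligible_subsidy.
[2] R1 [identity_verified :- eligible_subsidy, has_valid_id.]. ⇒ new: identity_verified.
[3] R6 [eligible_tier1 :- identity_verified, has_valid_id, over_18.]. ⇒ new: eligible_tier1.
[4] R3 [citizen :- eligible_tier1.]. ⇒ new: citizen.
Fixed point reached. exempt_fee is concluded only by R2; R2 needs age_verified (never derived).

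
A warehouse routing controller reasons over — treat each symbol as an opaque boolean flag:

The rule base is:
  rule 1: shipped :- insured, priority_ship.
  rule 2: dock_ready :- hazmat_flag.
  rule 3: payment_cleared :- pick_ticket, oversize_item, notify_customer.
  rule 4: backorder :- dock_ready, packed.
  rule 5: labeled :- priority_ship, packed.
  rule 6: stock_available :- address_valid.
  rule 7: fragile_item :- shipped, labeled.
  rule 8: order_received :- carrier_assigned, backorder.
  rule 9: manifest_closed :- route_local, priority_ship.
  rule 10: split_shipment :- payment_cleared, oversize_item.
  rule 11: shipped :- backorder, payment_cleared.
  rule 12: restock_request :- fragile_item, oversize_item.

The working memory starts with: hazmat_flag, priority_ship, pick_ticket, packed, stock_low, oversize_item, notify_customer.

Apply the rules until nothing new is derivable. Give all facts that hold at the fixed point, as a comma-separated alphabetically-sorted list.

Round 1 — rule 2, rule 3, rule 5, derive dock_ready, payment_cleared, labeled.
Round 2 — rule 4, rule 10, derive backorder, split_shipment.
Round 3 — rule 11, derive shipped.
Round 4 — rule 7, derive fragile_item.
Round 5 — rule 12, derive restock_request.

backorder, dock_ready, fragile_item, hazmat_flag, labeled, notify_customer, oversize_item, packed, payment_cleared, pick_ticket, priority_ship, restock_request, shipped, split_shipment, stock_low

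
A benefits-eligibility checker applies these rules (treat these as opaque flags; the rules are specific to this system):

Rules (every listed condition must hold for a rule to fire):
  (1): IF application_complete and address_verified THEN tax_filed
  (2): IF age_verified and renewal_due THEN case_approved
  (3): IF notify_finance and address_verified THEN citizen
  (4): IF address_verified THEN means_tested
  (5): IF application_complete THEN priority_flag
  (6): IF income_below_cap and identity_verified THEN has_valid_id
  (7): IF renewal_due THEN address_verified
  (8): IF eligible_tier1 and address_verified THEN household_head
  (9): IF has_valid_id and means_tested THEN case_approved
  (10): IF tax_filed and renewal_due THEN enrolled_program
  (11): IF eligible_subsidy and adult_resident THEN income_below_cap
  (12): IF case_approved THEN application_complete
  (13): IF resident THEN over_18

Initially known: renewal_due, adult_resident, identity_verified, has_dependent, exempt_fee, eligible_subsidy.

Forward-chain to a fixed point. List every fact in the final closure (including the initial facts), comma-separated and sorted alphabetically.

Round 1: (7) [IF renewal_due THEN address_verified]; (11) [IF eligible_subsidy and adult_resident THEN income_below_cap]. New: address_verified, income_below_cap.
Round 2: (4) [IF address_verified THEN means_tested]; (6) [IF income_below_cap and identity_verified THEN has_valid_id]. New: means_tested, has_valid_id.
Round 3: (9) [IF has_valid_id and means_tested THEN case_approved]. New: case_approved.
Round 4: (12) [IF case_approved THEN application_complete]. New: application_complete.
Round 5: (1) [IF application_complete and address_verified THEN tax_filed]; (5) [IF application_complete THEN priority_flag]. New: tax_filed, priority_flag.
Round 6: (10) [IF tax_filed and renewal_due THEN enrolled_program]. New: enrolled_program.

address_verified, adult_resident, application_complete, case_approved, eligible_subsidy, enrolled_program, exempt_fee, has_dependent, has_valid_id, identity_verified, income_below_cap, means_tested, priority_flag, renewal_due, tax_filed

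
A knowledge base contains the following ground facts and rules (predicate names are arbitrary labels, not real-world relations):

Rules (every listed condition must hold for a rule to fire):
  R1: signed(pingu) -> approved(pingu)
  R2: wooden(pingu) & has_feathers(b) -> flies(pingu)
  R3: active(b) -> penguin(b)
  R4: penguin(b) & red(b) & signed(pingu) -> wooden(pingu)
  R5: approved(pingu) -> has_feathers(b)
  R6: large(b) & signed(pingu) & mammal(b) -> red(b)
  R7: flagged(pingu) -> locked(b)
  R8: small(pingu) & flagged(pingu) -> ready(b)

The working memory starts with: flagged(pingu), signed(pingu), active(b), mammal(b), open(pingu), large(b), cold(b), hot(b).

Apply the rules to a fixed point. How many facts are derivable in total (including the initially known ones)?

15

Round 1: R1 [signed(pingu) -> approved(pingu)]; R3 [active(b) -> penguin(b)]; R6 [large(b) & signed(pingu) & mammal(b) -> red(b)]; R7 [flagged(pingu) -> locked(b)]. New: approved(pingu), penguin(b), red(b), locked(b).
Round 2: R4 [penguin(b) & red(b) & signed(pingu) -> wooden(pingu)]; R5 [approved(pingu) -> has_feathers(b)]. New: wooden(pingu), has_feathers(b).
Round 3: R2 [wooden(pingu) & has_feathers(b) -> flies(pingu)]. New: flies(pingu).
Closure: {active(b), approved(pingu), cold(b), flagged(pingu), flies(pingu), has_feathers(b), hot(b), large(b), locked(b), mammal(b), open(pingu), penguin(b), red(b), signed(pingu), wooden(pingu)} — 15 facts.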